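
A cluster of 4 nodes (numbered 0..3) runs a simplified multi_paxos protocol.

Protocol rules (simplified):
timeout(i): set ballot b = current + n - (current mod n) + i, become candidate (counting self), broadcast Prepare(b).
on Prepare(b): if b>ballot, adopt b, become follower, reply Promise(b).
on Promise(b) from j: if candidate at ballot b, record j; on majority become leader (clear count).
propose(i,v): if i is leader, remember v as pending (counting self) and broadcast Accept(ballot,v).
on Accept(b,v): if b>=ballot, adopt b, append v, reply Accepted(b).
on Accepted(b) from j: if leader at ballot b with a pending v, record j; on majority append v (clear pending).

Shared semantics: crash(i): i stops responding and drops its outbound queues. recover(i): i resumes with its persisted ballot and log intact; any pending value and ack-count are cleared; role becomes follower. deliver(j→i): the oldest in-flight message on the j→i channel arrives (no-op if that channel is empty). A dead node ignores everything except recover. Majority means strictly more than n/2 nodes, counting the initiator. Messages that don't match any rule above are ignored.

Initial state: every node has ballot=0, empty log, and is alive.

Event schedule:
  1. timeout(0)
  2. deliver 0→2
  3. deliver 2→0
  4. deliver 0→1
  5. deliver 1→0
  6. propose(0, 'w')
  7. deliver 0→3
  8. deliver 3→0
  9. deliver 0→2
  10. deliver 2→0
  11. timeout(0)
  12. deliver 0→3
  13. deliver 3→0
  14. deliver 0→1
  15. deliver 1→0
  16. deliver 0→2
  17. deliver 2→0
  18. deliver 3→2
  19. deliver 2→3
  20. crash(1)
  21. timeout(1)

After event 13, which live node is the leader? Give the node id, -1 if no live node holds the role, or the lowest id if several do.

1. timeout(0):  <0:cand b4 ->
2. deliver 0→2:  <2:foll b4 ->
3. deliver 2→0:  nop
4. deliver 0→1:  <1:foll b4 ->
5. deliver 1→0:  <0:lead b4 ->
6. propose(0,'w'):  nop
7. deliver 0→3:  <3:foll b4 ->
8. deliver 3→0:  nop
9. deliver 0→2:  <2:foll b4 w>
10. deliver 2→0:  nop
11. timeout(0):  <0:cand b8 ->
12. deliver 0→3:  <3:foll b4 w>
13. deliver 3→0:  nop

-1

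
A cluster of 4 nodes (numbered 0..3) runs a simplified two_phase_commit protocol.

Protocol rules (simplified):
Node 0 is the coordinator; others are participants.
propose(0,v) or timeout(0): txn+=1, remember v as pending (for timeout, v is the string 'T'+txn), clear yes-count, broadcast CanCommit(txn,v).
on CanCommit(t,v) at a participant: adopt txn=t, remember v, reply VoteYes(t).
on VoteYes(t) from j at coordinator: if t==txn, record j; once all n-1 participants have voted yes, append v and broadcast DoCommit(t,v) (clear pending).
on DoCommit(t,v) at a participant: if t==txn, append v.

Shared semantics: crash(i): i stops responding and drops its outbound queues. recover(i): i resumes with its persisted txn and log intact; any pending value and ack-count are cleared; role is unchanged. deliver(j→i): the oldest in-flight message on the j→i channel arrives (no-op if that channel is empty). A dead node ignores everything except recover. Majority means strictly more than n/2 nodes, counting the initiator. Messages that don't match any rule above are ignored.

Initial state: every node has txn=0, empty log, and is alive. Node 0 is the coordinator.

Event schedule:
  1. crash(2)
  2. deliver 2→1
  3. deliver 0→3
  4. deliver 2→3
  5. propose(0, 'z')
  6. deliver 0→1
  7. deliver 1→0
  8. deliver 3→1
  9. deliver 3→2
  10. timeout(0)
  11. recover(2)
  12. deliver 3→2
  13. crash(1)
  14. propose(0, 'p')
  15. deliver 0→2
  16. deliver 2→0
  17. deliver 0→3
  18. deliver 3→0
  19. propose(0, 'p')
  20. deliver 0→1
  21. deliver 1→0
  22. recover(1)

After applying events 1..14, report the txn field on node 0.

[1] crash(2) → N2(✗part t0 [-])
[2] deliver 2→1 → ∅
[3] deliver 0→3 → ∅
[4] deliver 2→3 → ∅
[5] propose(0,'z') → N0(coor t1 [-])
[6] deliver 0→1 → N1(part t1 [-])
[7] deliver 1→0 → ∅
[8] deliver 3→1 → ∅
[9] deliver 3→2 → ∅
[10] timeout(0) → N0(coor t2 [-])
[11] recover(2) → N2(part t0 [-])
[12] deliver 3→2 → ∅
[13] crash(1) → N1(✗part t1 [-])
[14] propose(0,'p') → N0(coor t3 [-])

3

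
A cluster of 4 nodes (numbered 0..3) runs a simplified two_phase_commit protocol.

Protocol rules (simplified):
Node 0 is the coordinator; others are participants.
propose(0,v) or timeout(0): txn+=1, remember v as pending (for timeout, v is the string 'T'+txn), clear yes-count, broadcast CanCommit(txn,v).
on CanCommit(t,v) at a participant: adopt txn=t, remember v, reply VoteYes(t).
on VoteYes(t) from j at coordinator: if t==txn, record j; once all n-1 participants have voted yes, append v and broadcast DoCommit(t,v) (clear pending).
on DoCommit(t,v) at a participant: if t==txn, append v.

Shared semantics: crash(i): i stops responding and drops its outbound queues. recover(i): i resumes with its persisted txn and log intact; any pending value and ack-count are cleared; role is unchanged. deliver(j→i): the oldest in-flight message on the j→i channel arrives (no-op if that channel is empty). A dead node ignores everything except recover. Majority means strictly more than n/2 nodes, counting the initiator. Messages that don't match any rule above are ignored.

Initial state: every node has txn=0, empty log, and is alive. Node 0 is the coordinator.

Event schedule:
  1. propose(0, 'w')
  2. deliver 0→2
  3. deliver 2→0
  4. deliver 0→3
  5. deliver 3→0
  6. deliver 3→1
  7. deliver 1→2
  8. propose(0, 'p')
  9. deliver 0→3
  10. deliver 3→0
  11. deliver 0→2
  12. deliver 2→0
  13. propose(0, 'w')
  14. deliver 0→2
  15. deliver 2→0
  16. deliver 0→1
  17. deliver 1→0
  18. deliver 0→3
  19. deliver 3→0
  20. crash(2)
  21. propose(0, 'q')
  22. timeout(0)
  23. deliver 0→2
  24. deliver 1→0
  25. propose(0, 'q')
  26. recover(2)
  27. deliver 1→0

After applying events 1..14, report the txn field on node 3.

2

e1 propose(0,'w'): 0[coor,t=1,-]
e2 deliver 0→2: 2[part,t=1,-]
e3 deliver 2→0: ·
e4 deliver 0→3: 3[part,t=1,-]
e5 deliver 3→0: ·
e6 deliver 3→1: ·
e7 deliver 1→2: ·
e8 propose(0,'p'): 0[coor,t=2,-]
e9 deliver 0→3: 3[part,t=2,-]
e10 deliver 3→0: ·
e11 deliver 0→2: 2[part,t=2,-]
e12 deliver 2→0: ·
e13 propose(0,'w'): 0[coor,t=3,-]
e14 deliver 0→2: 2[part,t=3,-]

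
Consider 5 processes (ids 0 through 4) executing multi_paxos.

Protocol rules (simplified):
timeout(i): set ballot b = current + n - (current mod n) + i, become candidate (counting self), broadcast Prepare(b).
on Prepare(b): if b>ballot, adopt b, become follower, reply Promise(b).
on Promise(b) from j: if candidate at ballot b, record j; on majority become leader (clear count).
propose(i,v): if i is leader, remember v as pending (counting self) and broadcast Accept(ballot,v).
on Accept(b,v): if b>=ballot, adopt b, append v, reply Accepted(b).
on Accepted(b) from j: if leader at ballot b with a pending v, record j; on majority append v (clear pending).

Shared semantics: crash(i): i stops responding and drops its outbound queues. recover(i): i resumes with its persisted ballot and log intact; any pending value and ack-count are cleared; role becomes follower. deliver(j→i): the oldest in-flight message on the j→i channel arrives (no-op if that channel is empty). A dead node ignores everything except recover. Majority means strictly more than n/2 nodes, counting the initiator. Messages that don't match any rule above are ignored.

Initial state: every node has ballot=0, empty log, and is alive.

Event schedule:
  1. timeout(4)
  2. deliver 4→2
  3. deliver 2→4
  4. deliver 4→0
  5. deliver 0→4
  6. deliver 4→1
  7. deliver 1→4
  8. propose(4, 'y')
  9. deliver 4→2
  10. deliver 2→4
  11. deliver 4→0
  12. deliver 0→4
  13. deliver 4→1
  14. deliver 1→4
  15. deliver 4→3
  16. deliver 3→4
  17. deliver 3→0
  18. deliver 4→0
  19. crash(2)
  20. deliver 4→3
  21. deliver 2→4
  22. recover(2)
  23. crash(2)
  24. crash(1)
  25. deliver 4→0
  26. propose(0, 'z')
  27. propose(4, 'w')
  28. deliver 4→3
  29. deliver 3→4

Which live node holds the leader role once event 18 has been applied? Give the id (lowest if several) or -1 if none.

after 1 — timeout(4): n4:cand/b9/[-]
after 2 — deliver 4→2: n2:foll/b9/[-]
after 3 — deliver 2→4: ·
after 4 — deliver 4→0: n0:foll/b9/[-]
after 5 — deliver 0→4: n4:lead/b9/[-]
after 6 — deliver 4→1: n1:foll/b9/[-]
after 7 — deliver 1→4: ·
after 8 — propose(4,'y'): ·
after 9 — deliver 4→2: n2:foll/b9/[y]
after 10 — deliver 2→4: ·
after 11 — deliver 4→0: n0:foll/b9/[y]
after 12 — deliver 0→4: n4:lead/b9/[y]
after 13 — deliver 4→1: n1:foll/b9/[y]
after 14 — deliver 1→4: ·
after 15 — deliver 4→3: n3:foll/b9/[-]
after 16 — deliver 3→4: ·
after 17 — deliver 3→0: ·
after 18 — deliver 4→0: ·

4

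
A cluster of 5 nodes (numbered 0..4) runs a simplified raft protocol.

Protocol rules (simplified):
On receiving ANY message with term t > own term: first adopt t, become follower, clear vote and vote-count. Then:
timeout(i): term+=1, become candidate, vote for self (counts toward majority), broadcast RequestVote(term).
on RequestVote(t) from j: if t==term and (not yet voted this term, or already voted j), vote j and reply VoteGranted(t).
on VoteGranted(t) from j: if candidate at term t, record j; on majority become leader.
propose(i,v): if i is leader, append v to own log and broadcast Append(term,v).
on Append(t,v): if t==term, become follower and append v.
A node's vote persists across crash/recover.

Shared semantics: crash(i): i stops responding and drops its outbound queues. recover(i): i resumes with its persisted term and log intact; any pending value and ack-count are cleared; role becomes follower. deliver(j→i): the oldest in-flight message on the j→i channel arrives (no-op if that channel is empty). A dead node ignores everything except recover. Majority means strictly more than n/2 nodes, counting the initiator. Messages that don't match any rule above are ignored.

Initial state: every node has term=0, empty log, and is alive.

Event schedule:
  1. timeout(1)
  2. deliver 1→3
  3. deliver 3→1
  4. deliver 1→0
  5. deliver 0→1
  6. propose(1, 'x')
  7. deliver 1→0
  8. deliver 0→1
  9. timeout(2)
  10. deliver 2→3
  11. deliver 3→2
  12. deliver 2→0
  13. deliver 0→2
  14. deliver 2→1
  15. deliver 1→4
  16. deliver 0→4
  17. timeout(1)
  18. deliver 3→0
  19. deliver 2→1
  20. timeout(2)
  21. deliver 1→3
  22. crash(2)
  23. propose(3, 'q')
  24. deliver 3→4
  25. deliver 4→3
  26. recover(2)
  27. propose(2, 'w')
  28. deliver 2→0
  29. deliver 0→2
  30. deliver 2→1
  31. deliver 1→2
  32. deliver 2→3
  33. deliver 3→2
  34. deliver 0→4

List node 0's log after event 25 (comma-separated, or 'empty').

x

e1 timeout(1): 1[cand,t=1,-]
e2 deliver 1→3: 3[foll,t=1,-]
e3 deliver 3→1: ·
e4 deliver 1→0: 0[foll,t=1,-]
e5 deliver 0→1: 1[lead,t=1,-]
e6 propose(1,'x'): 1[lead,t=1,x]
e7 deliver 1→0: 0[foll,t=1,x]
e8 deliver 0→1: ·
e9 timeout(2): 2[cand,t=1,-]
e10 deliver 2→3: ·
e11 deliver 3→2: ·
e12 deliver 2→0: ·
e13 deliver 0→2: ·
e14 deliver 2→1: ·
e15 deliver 1→4: 4[foll,t=1,-]
e16 deliver 0→4: ·
e17 timeout(1): 1[cand,t=2,x]
e18 deliver 3→0: ·
e19 deliver 2→1: ·
e20 timeout(2): 2[cand,t=2,-]
e21 deliver 1→3: 3[foll,t=1,x]
e22 crash(2): 2[✗cand,t=2,-]
e23 propose(3,'q'): ·
e24 deliver 3→4: ·
e25 deliver 4→3: ·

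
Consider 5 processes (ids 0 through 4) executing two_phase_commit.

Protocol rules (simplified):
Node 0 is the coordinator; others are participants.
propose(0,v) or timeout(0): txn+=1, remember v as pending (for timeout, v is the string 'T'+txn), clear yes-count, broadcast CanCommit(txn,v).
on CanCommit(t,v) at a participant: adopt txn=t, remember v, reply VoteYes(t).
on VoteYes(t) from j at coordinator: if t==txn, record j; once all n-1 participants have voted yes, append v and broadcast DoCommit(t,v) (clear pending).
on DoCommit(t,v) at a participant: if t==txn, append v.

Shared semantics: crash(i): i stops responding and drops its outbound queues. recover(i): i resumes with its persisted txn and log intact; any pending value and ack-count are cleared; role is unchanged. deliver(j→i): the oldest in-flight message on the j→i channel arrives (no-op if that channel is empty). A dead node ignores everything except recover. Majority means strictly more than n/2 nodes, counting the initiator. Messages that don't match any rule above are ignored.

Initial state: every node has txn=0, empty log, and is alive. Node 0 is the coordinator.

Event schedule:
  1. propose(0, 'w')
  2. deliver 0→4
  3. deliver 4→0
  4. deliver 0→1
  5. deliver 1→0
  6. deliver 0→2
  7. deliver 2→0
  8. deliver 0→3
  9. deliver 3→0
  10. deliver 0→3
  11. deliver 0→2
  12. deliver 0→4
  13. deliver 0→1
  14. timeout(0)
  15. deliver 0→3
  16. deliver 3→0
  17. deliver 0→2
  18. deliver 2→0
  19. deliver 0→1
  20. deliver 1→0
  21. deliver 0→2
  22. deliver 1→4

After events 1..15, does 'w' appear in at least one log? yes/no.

yes

e1 propose(0,'w'): 0[coor,t=1,-]
e2 deliver 0→4: 4[part,t=1,-]
e3 deliver 4→0: ·
e4 deliver 0→1: 1[part,t=1,-]
e5 deliver 1→0: ·
e6 deliver 0→2: 2[part,t=1,-]
e7 deliver 2→0: ·
e8 deliver 0→3: 3[part,t=1,-]
e9 deliver 3→0: 0[coor,t=1,w]
e10 deliver 0→3: 3[part,t=1,w]
e11 deliver 0→2: 2[part,t=1,w]
e12 deliver 0→4: 4[part,t=1,w]
e13 deliver 0→1: 1[part,t=1,w]
e14 timeout(0): 0[coor,t=2,w]
e15 deliver 0→3: 3[part,t=2,w]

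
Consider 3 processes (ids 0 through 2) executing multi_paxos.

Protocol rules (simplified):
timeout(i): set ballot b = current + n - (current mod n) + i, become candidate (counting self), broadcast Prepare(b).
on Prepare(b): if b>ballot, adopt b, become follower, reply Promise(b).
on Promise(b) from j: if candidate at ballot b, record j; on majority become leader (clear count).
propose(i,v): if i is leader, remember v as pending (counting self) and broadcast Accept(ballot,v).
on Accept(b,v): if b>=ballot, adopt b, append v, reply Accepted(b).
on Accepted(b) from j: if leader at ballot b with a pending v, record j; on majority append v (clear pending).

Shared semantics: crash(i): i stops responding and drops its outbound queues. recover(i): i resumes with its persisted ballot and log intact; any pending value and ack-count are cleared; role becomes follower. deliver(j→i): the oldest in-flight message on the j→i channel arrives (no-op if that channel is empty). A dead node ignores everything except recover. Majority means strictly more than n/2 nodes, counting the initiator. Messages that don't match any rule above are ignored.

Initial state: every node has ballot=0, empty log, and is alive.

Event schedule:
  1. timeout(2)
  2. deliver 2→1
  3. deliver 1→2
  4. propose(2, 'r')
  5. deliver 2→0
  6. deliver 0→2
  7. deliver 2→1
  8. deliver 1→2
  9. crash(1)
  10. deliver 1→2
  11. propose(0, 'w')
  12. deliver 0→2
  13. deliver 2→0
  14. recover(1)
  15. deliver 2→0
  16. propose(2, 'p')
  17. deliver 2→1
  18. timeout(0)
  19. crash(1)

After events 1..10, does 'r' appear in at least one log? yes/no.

yes

e1 timeout(2): 2[cand,b=5,-]
e2 deliver 2→1: 1[foll,b=5,-]
e3 deliver 1→2: 2[lead,b=5,-]
e4 propose(2,'r'): ·
e5 deliver 2→0: 0[foll,b=5,-]
e6 deliver 0→2: ·
e7 deliver 2→1: 1[foll,b=5,r]
e8 deliver 1→2: 2[lead,b=5,r]
e9 crash(1): 1[✗foll,b=5,r]
e10 deliver 1→2: ·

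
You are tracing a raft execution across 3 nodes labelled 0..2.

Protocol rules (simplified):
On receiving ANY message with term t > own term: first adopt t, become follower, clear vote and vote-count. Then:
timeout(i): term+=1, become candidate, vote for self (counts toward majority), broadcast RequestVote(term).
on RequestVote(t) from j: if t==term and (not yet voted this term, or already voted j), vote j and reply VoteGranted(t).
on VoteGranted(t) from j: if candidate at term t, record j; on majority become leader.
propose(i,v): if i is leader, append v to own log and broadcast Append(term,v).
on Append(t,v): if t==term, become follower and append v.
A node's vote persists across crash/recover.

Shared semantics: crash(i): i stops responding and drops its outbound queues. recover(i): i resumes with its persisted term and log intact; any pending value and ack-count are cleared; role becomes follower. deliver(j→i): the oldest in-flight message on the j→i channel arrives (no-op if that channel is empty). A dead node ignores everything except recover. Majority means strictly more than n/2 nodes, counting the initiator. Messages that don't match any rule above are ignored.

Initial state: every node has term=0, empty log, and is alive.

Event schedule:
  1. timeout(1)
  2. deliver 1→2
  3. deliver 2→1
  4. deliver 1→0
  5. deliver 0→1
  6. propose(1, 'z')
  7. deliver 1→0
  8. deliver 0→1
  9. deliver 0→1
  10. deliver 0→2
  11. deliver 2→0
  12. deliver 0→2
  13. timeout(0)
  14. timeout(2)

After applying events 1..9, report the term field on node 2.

[1] timeout(1) → N1(cand t1 [-])
[2] deliver 1→2 → N2(foll t1 [-])
[3] deliver 2→1 → N1(lead t1 [-])
[4] deliver 1→0 → N0(foll t1 [-])
[5] deliver 0→1 → ∅
[6] propose(1,'z') → N1(lead t1 [z])
[7] deliver 1→0 → N0(foll t1 [z])
[8] deliver 0→1 → ∅
[9] deliver 0→1 → ∅

1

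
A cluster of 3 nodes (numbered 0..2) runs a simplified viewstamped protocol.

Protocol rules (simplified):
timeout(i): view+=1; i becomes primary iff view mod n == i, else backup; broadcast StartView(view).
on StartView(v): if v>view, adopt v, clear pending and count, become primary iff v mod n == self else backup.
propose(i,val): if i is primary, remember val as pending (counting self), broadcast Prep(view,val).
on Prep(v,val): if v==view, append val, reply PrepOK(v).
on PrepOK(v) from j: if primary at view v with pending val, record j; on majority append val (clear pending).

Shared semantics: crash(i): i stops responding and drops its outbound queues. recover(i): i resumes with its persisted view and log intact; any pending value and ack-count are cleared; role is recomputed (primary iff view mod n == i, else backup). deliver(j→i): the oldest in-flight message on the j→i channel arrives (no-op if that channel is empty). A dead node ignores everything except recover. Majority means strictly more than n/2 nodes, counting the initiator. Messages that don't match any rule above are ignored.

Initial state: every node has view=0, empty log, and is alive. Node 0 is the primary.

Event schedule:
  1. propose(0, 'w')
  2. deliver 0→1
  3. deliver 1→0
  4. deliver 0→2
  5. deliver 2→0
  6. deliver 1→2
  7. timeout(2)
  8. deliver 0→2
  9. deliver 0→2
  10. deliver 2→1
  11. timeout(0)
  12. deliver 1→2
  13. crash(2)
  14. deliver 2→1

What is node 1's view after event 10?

1

[1] propose(0,'w') → ∅
[2] deliver 0→1 → N1(back v0 [w])
[3] deliver 1→0 → N0(prim v0 [w])
[4] deliver 0→2 → N2(back v0 [w])
[5] deliver 2→0 → ∅
[6] deliver 1→2 → ∅
[7] timeout(2) → N2(back v1 [w])
[8] deliver 0→2 → ∅
[9] deliver 0→2 → ∅
[10] deliver 2→1 → N1(prim v1 [w])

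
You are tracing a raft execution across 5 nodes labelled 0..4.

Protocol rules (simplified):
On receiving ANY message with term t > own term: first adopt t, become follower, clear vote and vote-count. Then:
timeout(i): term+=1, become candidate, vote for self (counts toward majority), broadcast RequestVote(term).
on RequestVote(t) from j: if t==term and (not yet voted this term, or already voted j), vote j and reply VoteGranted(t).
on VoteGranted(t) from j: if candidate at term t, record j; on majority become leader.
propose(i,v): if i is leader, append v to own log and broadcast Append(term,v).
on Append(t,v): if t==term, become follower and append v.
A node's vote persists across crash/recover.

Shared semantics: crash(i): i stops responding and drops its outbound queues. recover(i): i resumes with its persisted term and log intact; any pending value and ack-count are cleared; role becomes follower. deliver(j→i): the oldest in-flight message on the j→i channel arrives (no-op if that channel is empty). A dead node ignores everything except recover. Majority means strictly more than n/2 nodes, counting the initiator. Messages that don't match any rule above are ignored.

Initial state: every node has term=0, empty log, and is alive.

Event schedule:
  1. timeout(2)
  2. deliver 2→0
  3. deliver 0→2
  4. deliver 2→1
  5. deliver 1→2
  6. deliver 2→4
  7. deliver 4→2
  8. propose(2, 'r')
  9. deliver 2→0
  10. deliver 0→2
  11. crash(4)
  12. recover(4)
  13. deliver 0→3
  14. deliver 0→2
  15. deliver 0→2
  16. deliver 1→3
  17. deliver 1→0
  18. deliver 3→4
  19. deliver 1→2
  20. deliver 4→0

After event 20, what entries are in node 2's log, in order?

e1 timeout(2): 2[cand,t=1,-]
e2 deliver 2→0: 0[foll,t=1,-]
e3 deliver 0→2: ·
e4 deliver 2→1: 1[foll,t=1,-]
e5 deliver 1→2: 2[lead,t=1,-]
e6 deliver 2→4: 4[foll,t=1,-]
e7 deliver 4→2: ·
e8 propose(2,'r'): 2[lead,t=1,r]
e9 deliver 2→0: 0[foll,t=1,r]
e10 deliver 0→2: ·
e11 crash(4): 4[✗foll,t=1,-]
e12 recover(4): 4[foll,t=1,-]
e13 deliver 0→3: ·
e14 deliver 0→2: ·
e15 deliver 0→2: ·
e16 deliver 1→3: ·
e17 deliver 1→0: ·
e18 deliver 3→4: ·
e19 deliver 1→2: ·
e20 deliver 4→0: ·

r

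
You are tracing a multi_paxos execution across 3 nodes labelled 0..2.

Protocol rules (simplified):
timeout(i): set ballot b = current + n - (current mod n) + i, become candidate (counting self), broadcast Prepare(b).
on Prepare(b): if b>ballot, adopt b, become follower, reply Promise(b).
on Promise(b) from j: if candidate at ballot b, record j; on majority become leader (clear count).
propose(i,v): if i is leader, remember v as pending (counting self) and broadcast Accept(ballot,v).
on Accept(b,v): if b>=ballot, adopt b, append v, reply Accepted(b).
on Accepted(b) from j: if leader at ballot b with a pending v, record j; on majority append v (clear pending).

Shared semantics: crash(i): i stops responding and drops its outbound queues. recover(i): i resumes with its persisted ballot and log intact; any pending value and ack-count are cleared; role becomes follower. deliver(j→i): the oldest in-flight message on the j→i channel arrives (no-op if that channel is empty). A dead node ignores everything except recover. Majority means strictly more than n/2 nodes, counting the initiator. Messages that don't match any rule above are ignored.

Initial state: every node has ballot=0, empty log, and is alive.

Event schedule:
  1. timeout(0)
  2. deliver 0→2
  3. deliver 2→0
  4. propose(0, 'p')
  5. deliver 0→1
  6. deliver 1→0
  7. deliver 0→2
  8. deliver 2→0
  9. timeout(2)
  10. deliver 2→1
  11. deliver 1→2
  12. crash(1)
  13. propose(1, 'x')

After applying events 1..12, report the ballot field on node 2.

8

after 1 — timeout(0): n0:cand/b3/[-]
after 2 — deliver 0→2: n2:foll/b3/[-]
after 3 — deliver 2→0: n0:lead/b3/[-]
after 4 — propose(0,'p'): ·
after 5 — deliver 0→1: n1:foll/b3/[-]
after 6 — deliver 1→0: ·
after 7 — deliver 0→2: n2:foll/b3/[p]
after 8 — deliver 2→0: n0:lead/b3/[p]
after 9 — timeout(2): n2:cand/b8/[p]
after 10 — deliver 2→1: n1:foll/b8/[-]
after 11 — deliver 1→2: n2:lead/b8/[p]
after 12 — crash(1): n1:✗foll/b8/[-]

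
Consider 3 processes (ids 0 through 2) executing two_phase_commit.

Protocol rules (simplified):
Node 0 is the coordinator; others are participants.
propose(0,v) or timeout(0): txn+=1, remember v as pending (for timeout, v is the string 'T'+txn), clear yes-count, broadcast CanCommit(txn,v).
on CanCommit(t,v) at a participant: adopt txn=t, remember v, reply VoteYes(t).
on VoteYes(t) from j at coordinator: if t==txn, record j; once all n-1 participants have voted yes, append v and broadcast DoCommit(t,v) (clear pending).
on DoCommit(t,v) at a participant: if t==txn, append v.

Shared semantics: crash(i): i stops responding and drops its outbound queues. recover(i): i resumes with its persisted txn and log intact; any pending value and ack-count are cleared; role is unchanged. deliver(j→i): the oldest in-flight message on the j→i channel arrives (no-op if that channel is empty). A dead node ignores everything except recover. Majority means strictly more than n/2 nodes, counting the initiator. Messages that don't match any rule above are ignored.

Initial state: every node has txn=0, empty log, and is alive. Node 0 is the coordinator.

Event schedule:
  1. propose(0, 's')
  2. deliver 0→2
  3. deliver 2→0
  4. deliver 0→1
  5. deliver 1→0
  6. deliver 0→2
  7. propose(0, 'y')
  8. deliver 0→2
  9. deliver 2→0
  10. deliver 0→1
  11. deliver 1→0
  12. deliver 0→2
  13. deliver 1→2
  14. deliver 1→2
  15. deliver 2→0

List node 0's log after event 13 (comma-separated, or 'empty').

s

1. propose(0,'s'):  <0:coor t1 ->
2. deliver 0→2:  <2:part t1 ->
3. deliver 2→0:  nop
4. deliver 0→1:  <1:part t1 ->
5. deliver 1→0:  <0:coor t1 s>
6. deliver 0→2:  <2:part t1 s>
7. propose(0,'y'):  <0:coor t2 s>
8. deliver 0→2:  <2:part t2 s>
9. deliver 2→0:  nop
10. deliver 0→1:  <1:part t1 s>
11. deliver 1→0:  nop
12. deliver 0→2:  nop
13. deliver 1→2:  nop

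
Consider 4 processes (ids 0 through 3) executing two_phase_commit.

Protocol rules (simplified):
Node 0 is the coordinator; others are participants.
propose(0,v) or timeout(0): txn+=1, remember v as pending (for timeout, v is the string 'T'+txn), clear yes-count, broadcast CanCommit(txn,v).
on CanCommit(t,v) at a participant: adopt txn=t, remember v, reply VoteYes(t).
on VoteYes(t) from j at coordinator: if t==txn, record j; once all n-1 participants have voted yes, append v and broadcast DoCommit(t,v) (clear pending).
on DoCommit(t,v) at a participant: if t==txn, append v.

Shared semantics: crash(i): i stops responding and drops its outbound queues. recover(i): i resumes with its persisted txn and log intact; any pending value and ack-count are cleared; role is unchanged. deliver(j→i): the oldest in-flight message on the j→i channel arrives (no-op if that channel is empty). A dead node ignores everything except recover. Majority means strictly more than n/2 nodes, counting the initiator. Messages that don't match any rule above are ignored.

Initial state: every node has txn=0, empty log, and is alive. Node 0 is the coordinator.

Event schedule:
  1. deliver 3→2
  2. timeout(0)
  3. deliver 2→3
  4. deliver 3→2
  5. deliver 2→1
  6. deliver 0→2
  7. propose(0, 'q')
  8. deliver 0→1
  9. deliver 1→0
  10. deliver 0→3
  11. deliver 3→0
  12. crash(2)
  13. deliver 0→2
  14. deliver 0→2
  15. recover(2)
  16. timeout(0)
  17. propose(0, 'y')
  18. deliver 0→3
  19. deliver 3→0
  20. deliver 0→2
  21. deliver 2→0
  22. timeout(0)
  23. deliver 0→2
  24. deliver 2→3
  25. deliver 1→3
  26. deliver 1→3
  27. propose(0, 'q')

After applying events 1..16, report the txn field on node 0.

1. deliver 3→2:  nop
2. timeout(0):  <0:coor t1 ->
3. deliver 2→3:  nop
4. deliver 3→2:  nop
5. deliver 2→1:  nop
6. deliver 0→2:  <2:part t1 ->
7. propose(0,'q'):  <0:coor t2 ->
8. deliver 0→1:  <1:part t1 ->
9. deliver 1→0:  nop
10. deliver 0→3:  <3:part t1 ->
11. deliver 3→0:  nop
12. crash(2):  <2:✗part t1 ->
13. deliver 0→2:  nop
14. deliver 0→2:  nop
15. recover(2):  <2:part t1 ->
16. timeout(0):  <0:coor t3 ->

3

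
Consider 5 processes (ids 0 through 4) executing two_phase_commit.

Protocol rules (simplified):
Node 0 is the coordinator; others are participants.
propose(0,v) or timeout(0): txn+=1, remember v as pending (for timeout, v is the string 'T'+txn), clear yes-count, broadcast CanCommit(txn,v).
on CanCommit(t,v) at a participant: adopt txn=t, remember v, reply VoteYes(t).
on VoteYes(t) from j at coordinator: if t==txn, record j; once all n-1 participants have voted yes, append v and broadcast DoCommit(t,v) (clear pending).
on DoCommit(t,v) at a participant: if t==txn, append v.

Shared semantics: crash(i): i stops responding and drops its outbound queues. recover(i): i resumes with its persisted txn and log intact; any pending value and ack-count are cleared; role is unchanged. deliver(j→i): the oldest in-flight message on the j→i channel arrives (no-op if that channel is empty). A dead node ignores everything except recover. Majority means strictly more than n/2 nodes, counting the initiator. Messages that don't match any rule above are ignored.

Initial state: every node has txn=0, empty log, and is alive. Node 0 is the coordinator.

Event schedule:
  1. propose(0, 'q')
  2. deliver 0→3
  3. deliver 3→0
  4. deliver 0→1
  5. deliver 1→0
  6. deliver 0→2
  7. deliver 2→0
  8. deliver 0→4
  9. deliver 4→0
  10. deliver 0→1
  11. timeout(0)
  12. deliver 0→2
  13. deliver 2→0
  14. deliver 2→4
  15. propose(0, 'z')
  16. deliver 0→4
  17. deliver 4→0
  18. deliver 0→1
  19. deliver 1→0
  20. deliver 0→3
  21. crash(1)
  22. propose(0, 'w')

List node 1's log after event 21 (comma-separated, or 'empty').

step 1 propose(0,'q'): 0={coor,t=1,log=-}
step 2 deliver 0→3: 3={part,t=1,log=-}
step 3 deliver 3→0: —
step 4 deliver 0→1: 1={part,t=1,log=-}
step 5 deliver 1→0: —
step 6 deliver 0→2: 2={part,t=1,log=-}
step 7 deliver 2→0: —
step 8 deliver 0→4: 4={part,t=1,log=-}
step 9 deliver 4→0: 0={coor,t=1,log=q}
step 10 deliver 0→1: 1={part,t=1,log=q}
step 11 timeout(0): 0={coor,t=2,log=q}
step 12 deliver 0→2: 2={part,t=1,log=q}
step 13 deliver 2→0: —
step 14 deliver 2→4: —
step 15 propose(0,'z'): 0={coor,t=3,log=q}
step 16 deliver 0→4: 4={part,t=1,log=q}
step 17 deliver 4→0: —
step 18 deliver 0→1: 1={part,t=2,log=q}
step 19 deliver 1→0: —
step 20 deliver 0→3: 3={part,t=1,log=q}
step 21 crash(1): 1={✗part,t=2,log=q}

q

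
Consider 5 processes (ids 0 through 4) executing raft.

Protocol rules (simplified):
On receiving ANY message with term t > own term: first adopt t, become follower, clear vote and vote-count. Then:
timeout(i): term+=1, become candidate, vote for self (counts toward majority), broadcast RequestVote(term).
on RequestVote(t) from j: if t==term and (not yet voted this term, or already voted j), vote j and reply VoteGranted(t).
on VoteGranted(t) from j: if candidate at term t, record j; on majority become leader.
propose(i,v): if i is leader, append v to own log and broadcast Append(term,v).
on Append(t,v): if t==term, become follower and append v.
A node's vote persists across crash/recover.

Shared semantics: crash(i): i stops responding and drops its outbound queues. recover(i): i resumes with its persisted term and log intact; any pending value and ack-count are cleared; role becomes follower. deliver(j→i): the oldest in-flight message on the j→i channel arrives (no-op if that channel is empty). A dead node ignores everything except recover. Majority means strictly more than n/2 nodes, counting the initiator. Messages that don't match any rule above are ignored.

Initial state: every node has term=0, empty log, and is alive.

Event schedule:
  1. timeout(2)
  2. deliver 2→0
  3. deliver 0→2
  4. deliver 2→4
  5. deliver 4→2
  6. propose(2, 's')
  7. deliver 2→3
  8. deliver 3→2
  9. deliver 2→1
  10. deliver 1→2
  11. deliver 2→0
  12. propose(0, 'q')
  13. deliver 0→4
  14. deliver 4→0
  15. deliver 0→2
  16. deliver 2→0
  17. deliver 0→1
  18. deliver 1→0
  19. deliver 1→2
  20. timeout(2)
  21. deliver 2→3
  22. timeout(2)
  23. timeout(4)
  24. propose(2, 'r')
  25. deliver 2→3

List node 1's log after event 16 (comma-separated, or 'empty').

step 1 timeout(2): 2={cand,t=1,log=-}
step 2 deliver 2→0: 0={foll,t=1,log=-}
step 3 deliver 0→2: —
step 4 deliver 2→4: 4={foll,t=1,log=-}
step 5 deliver 4→2: 2={lead,t=1,log=-}
step 6 propose(2,'s'): 2={lead,t=1,log=s}
step 7 deliver 2→3: 3={foll,t=1,log=-}
step 8 deliver 3→2: —
step 9 deliver 2→1: 1={foll,t=1,log=-}
step 10 deliver 1→2: —
step 11 deliver 2→0: 0={foll,t=1,log=s}
step 12 propose(0,'q'): —
step 13 deliver 0→4: —
step 14 deliver 4→0: —
step 15 deliver 0→2: —
step 16 deliver 2→0: —

empty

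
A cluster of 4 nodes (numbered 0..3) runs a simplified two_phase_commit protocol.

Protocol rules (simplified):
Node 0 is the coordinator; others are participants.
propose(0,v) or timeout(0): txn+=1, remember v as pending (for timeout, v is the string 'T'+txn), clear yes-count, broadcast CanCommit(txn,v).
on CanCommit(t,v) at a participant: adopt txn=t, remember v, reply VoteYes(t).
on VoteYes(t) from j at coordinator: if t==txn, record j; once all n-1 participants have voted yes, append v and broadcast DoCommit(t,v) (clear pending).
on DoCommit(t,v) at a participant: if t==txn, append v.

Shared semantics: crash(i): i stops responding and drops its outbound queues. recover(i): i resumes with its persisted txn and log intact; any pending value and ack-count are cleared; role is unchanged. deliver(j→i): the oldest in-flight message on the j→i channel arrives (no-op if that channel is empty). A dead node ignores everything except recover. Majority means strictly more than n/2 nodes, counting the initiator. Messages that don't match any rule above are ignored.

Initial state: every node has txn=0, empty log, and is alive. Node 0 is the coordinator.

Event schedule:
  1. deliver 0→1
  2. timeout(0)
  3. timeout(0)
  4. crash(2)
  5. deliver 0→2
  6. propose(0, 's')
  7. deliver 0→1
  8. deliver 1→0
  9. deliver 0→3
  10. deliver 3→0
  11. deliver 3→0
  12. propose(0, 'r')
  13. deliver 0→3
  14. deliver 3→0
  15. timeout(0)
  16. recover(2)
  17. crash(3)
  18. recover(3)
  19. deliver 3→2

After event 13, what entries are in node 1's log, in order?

empty

[1] deliver 0→1 → ∅
[2] timeout(0) → N0(coor t1 [-])
[3] timeout(0) → N0(coor t2 [-])
[4] crash(2) → N2(✗part t0 [-])
[5] deliver 0→2 → ∅
[6] propose(0,'s') → N0(coor t3 [-])
[7] deliver 0→1 → N1(part t1 [-])
[8] deliver 1→0 → ∅
[9] deliver 0→3 → N3(part t1 [-])
[10] deliver 3→0 → ∅
[11] deliver 3→0 → ∅
[12] propose(0,'r') → N0(coor t4 [-])
[13] deliver 0→3 → N3(part t2 [-])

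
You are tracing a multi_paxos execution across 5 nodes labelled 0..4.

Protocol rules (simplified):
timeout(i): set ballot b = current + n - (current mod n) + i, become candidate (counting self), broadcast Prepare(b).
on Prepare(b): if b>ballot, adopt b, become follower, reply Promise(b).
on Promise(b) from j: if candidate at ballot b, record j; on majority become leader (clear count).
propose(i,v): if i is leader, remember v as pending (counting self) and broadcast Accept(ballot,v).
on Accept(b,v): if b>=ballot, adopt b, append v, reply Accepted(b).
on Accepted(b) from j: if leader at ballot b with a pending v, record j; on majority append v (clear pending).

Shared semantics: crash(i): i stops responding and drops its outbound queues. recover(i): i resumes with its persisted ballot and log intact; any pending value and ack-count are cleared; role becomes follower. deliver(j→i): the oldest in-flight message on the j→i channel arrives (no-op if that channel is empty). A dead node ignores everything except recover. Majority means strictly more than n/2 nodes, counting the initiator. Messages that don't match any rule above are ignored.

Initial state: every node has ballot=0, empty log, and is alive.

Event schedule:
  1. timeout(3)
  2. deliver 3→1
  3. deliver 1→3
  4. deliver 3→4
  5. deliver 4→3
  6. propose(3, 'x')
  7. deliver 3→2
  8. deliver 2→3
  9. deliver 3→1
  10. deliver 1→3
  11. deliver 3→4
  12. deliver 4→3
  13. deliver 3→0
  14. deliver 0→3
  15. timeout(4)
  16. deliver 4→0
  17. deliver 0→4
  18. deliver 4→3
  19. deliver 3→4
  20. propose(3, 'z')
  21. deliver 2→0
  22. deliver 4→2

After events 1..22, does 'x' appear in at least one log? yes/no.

[1] timeout(3) → N3(cand b8 [-])
[2] deliver 3→1 → N1(foll b8 [-])
[3] deliver 1→3 → ∅
[4] deliver 3→4 → N4(foll b8 [-])
[5] deliver 4→3 → N3(lead b8 [-])
[6] propose(3,'x') → ∅
[7] deliver 3→2 → N2(foll b8 [-])
[8] deliver 2→3 → ∅
[9] deliver 3→1 → N1(foll b8 [x])
[10] deliver 1→3 → ∅
[11] deliver 3→4 → N4(foll b8 [x])
[12] deliver 4→3 → N3(lead b8 [x])
[13] deliver 3→0 → N0(foll b8 [-])
[14] deliver 0→3 → ∅
[15] timeout(4) → N4(cand b14 [x])
[16] deliver 4→0 → N0(foll b14 [-])
[17] deliver 0→4 → ∅
[18] deliver 4→3 → N3(foll b14 [x])
[19] deliver 3→4 → N4(lead b14 [x])
[20] propose(3,'z') → ∅
[21] deliver 2→0 → ∅
[22] deliver 4→2 → N2(foll b14 [-])

yes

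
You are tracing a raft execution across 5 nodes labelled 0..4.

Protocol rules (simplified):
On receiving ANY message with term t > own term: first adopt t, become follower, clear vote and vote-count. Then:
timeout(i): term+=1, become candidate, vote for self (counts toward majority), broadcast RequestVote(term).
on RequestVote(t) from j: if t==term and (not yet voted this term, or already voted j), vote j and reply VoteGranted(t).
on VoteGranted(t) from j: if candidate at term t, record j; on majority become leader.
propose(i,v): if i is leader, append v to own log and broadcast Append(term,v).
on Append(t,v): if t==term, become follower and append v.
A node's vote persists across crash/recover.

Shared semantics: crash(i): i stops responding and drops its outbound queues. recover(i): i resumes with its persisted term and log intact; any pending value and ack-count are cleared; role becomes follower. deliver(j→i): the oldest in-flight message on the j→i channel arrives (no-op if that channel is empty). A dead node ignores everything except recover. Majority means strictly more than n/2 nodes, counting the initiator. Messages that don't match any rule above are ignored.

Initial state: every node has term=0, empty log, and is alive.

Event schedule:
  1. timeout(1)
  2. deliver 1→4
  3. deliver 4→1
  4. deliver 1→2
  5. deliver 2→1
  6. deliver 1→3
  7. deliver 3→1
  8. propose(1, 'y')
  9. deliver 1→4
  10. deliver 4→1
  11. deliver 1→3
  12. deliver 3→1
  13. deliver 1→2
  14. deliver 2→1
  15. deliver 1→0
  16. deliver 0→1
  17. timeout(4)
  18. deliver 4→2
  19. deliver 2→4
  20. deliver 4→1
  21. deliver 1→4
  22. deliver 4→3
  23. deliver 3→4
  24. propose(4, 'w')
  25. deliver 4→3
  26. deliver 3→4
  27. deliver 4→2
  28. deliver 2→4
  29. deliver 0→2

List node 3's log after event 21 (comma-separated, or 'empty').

y

e1 timeout(1): 1[cand,t=1,-]
e2 deliver 1→4: 4[foll,t=1,-]
e3 deliver 4→1: ·
e4 deliver 1→2: 2[foll,t=1,-]
e5 deliver 2→1: 1[lead,t=1,-]
e6 deliver 1→3: 3[foll,t=1,-]
e7 deliver 3→1: ·
e8 propose(1,'y'): 1[lead,t=1,y]
e9 deliver 1→4: 4[foll,t=1,y]
e10 deliver 4→1: ·
e11 deliver 1→3: 3[foll,t=1,y]
e12 deliver 3→1: ·
e13 deliver 1→2: 2[foll,t=1,y]
e14 deliver 2→1: ·
e15 deliver 1→0: 0[foll,t=1,-]
e16 deliver 0→1: ·
e17 timeout(4): 4[cand,t=2,y]
e18 deliver 4→2: 2[foll,t=2,y]
e19 deliver 2→4: ·
e20 deliver 4→1: 1[foll,t=2,y]
e21 deliver 1→4: 4[lead,t=2,y]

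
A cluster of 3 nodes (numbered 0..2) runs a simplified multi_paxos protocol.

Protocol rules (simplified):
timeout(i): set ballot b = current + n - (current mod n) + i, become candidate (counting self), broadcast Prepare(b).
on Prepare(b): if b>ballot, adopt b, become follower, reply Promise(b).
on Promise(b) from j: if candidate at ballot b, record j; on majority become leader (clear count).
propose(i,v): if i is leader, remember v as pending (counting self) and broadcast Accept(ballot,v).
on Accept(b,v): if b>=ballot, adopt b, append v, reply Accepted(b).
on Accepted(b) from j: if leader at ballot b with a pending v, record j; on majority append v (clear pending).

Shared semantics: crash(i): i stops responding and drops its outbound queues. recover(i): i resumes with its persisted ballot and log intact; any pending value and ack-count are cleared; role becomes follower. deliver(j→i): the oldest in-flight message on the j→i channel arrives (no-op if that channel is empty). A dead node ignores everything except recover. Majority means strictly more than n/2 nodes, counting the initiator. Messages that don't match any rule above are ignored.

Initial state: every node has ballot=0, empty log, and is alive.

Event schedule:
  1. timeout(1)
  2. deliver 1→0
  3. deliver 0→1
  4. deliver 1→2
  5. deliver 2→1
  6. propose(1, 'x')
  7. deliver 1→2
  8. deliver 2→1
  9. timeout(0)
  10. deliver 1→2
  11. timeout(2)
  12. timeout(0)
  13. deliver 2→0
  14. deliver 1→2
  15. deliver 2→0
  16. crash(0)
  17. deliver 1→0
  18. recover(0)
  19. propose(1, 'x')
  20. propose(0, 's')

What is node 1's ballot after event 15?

e1 timeout(1): 1[cand,b=4,-]
e2 deliver 1→0: 0[foll,b=4,-]
e3 deliver 0→1: 1[lead,b=4,-]
e4 deliver 1→2: 2[foll,b=4,-]
e5 deliver 2→1: ·
e6 propose(1,'x'): ·
e7 deliver 1→2: 2[foll,b=4,x]
e8 deliver 2→1: 1[lead,b=4,x]
e9 timeout(0): 0[cand,b=6,-]
e10 deliver 1→2: ·
e11 timeout(2): 2[cand,b=8,x]
e12 timeout(0): 0[cand,b=9,-]
e13 deliver 2→0: ·
e14 deliver 1→2: ·
e15 deliver 2→0: ·

4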